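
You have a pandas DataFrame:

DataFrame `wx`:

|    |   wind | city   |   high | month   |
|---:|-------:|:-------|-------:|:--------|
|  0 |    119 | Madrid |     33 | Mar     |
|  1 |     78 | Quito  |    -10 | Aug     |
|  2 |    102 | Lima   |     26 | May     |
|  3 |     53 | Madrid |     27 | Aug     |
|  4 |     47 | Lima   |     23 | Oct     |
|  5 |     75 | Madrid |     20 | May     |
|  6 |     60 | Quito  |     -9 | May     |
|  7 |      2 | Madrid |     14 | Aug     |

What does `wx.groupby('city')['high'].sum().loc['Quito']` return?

group by city, sum of high:
city
Lima      49
Madrid    94
Quito    -19
Name: high, dtype: int64
The value at index 'Quito' is -19.

-19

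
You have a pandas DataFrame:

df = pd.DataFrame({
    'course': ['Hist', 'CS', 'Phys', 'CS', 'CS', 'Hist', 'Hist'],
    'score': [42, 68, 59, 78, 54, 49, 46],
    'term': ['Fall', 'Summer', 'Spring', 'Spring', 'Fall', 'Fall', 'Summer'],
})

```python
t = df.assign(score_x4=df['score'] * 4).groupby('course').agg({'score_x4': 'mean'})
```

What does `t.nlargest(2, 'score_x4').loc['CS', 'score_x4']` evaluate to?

266.666666667

add column score_x4 = df['score'] * 4:
  course  score    term  score_x4
0   Hist     42    Fall       168
1     CS     68  Summer       272
2   Phys     59  Spring       236
3     CS     78  Spring       312
4     CS     54    Fall       216
5   Hist     49    Fall       196
6   Hist     46  Summer       184
group by course, mean of score_x4:
          score_x4
course            
CS      266.666667
Hist    182.666667
Phys    236.000000
take 2 rows with largest score_x4:
          score_x4
course            
CS      266.666667
Phys    236.000000
Finally, value at row 'CS', column 'score_x4' = 266.666666667.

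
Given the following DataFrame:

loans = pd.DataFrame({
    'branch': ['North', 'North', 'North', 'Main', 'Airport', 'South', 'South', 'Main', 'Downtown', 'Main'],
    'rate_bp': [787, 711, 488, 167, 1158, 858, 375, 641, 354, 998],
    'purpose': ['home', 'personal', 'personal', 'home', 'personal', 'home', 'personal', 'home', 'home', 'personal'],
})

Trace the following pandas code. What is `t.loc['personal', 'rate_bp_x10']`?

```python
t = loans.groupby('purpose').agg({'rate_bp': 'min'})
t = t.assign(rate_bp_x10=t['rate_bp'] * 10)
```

3750

group by purpose, min of rate_bp:
          rate_bp
purpose          
home          167
personal      375
add column rate_bp_x10 = t['rate_bp'] * 10:
          rate_bp  rate_bp_x10
purpose                       
home          167         1670
personal      375         3750
value at row 'personal', column 'rate_bp_x10' → 3750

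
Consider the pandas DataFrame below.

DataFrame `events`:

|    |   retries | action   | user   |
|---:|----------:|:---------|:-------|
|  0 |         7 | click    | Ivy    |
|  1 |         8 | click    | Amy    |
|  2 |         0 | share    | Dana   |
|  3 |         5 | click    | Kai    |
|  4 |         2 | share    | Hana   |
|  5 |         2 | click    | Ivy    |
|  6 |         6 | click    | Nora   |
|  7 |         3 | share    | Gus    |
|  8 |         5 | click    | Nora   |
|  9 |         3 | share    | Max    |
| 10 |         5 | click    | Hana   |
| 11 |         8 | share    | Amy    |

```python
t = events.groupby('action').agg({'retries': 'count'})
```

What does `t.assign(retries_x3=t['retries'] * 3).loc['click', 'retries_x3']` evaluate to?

group by action, count of retries:
        retries
action         
click         7
share         5
add column retries_x3 = t['retries'] * 3:
        retries  retries_x3
action                     
click         7          21
share         5          15
So loc['click', 'retries_x3'] = 21.

21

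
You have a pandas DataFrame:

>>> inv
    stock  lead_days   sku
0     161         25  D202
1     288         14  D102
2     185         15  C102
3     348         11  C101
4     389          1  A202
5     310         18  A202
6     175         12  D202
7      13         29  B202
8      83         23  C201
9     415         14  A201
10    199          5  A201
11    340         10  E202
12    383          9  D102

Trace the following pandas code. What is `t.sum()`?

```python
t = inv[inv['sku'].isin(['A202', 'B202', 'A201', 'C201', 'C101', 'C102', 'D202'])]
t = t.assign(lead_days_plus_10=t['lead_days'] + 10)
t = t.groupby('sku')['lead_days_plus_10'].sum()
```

253

filter rows where sku in ['A202', 'B202', 'A201', 'C201', 'C101', 'C102', 'D202']:
    stock  lead_days   sku
0     161         25  D202
2     185         15  C102
3     348         11  C101
4     389          1  A202
5     310         18  A202
6     175         12  D202
7      13         29  B202
8      83         23  C201
9     415         14  A201
10    199          5  A201
add column lead_days_plus_10 = t['lead_days'] + 10:
    stock  lead_days   sku  lead_days_plus_10
0     161         25  D202                 35
2     185         15  C102                 25
3     348         11  C101                 21
4     389          1  A202                 11
5     310         18  A202                 28
6     175         12  D202                 22
7      13         29  B202                 39
8      83         23  C201                 33
9     415         14  A201                 24
10    199          5  A201                 15
group by sku, sum of lead_days_plus_10:
sku
A201    39
A202    39
B202    39
C101    21
C102    25
C201    33
D202    57
Name: lead_days_plus_10, dtype: int64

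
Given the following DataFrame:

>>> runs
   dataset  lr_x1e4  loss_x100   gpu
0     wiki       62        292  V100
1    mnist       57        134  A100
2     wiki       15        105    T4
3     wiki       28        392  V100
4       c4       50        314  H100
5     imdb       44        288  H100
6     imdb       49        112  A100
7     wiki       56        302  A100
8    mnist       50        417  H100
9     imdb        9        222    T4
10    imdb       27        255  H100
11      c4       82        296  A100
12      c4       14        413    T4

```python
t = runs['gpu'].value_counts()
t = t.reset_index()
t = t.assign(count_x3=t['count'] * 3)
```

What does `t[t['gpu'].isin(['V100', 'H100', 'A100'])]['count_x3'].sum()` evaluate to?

value_counts of gpu:
gpu
A100    4
H100    4
T4      3
V100    2
Name: count, dtype: int64
reset_index():
    gpu  count
0  A100      4
1  H100      4
2    T4      3
3  V100      2
add column count_x3 = t['count'] * 3:
    gpu  count  count_x3
0  A100      4        12
1  H100      4        12
2    T4      3         9
3  V100      2         6
filter rows where gpu in ['V100', 'H100', 'A100']:
    gpu  count  count_x3
0  A100      4        12
1  H100      4        12
3  V100      2         6
Then the sum of column 'count_x3': 30

30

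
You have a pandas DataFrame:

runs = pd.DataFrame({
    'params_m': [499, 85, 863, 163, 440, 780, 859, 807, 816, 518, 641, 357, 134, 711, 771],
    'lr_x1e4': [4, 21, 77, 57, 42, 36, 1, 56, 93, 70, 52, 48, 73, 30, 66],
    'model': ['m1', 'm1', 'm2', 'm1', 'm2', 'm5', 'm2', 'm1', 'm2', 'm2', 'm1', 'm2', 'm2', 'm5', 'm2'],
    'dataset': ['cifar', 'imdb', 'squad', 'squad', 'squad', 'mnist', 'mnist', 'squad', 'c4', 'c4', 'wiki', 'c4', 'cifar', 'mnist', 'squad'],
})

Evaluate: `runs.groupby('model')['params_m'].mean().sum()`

group by model, mean of params_m:
model
m1    439.00
m2    594.75
m5    745.50
Name: params_m, dtype: float64
So sum() = 1779.25.

1779.25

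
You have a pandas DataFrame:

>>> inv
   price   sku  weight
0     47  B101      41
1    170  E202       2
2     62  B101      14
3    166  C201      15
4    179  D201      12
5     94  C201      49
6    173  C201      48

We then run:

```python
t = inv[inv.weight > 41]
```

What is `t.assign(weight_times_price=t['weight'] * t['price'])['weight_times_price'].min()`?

filter rows where weight > 41:
   price   sku  weight
5     94  C201      49
6    173  C201      48
add column weight_times_price = t['weight'] * t['price']:
   price   sku  weight  weight_times_price
5     94  C201      49                4606
6    173  C201      48                8304

4606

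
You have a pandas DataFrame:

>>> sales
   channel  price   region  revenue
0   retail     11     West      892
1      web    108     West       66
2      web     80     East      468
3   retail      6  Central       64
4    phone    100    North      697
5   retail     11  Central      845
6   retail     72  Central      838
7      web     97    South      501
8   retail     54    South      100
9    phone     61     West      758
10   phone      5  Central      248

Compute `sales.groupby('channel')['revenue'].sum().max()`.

group by channel, sum of revenue:
channel
phone     1703
retail    2739
web       1035
Name: revenue, dtype: int64
Then the max of the resulting series: 2739

2739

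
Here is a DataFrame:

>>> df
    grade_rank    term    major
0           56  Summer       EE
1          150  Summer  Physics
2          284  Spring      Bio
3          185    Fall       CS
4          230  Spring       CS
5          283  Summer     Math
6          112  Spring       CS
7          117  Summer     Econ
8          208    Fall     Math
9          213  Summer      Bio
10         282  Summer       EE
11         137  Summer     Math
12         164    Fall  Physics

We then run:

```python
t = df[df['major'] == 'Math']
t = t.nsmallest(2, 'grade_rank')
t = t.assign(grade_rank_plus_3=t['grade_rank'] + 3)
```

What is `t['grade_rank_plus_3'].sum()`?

351

filter rows where major == 'Math':
    grade_rank    term major
5          283  Summer  Math
8          208    Fall  Math
11         137  Summer  Math
take 2 rows with smallest grade_rank:
    grade_rank    term major
11         137  Summer  Math
8          208    Fall  Math
add column grade_rank_plus_3 = t['grade_rank'] + 3:
    grade_rank    term major  grade_rank_plus_3
11         137  Summer  Math                140
8          208    Fall  Math                211
Reading off the sum of column 'grade_rank_plus_3', we get 351.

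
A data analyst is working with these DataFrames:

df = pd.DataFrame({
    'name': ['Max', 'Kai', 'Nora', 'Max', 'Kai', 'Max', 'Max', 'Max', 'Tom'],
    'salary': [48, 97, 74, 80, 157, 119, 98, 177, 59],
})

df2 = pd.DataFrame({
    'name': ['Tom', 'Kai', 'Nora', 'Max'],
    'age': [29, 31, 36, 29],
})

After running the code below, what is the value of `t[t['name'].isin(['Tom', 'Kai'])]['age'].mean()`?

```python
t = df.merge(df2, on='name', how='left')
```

merge on 'name' (how='left') → 9 rows:
   name  salary  age
0   Max      48   29
1   Kai      97   31
2  Nora      74   36
3   Max      80   29
4   Kai     157   31
5   Max     119   29
6   Max      98   29
7   Max     177   29
8   Tom      59   29
filter rows where name in ['Tom', 'Kai']:
  name  salary  age
1  Kai      97   31
4  Kai     157   31
8  Tom      59   29
mean of column 'age' → 30.3333333333

30.3333333333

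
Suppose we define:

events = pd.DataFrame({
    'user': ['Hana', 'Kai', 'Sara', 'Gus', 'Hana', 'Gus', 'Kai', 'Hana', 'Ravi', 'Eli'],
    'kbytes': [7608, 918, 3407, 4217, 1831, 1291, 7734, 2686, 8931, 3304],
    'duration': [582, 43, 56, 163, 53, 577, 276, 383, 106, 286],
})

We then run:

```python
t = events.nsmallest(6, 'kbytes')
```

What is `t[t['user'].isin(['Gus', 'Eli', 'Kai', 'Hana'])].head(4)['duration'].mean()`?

264.0

take 6 rows with smallest kbytes:
   user  kbytes  duration
1   Kai     918        43
5   Gus    1291       577
4  Hana    1831        53
7  Hana    2686       383
9   Eli    3304       286
2  Sara    3407        56
filter rows where user in ['Gus', 'Eli', 'Kai', 'Hana']:
   user  kbytes  duration
1   Kai     918        43
5   Gus    1291       577
4  Hana    1831        53
7  Hana    2686       383
9   Eli    3304       286
take first 4 rows:
   user  kbytes  duration
1   Kai     918        43
5   Gus    1291       577
4  Hana    1831        53
7  Hana    2686       383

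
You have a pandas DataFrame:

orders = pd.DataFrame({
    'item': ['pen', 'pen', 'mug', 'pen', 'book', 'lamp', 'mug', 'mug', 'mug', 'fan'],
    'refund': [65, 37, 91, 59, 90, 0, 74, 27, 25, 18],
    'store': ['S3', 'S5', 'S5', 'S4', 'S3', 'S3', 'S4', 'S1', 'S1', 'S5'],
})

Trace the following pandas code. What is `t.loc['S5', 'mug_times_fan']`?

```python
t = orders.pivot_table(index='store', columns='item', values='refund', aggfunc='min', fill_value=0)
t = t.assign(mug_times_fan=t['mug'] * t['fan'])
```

pivot: rows=store, cols=item, min(refund):
item   book  fan  lamp  mug  pen
store                           
S1        0    0     0   25    0
S3       90    0     0    0   65
S4        0    0     0   74   59
S5        0   18     0   91   37
add column mug_times_fan = t['mug'] * t['fan']:
item   book  fan  lamp  mug  pen  mug_times_fan
store                                          
S1        0    0     0   25    0              0
S3       90    0     0    0   65              0
S4        0    0     0   74   59              0
S5        0   18     0   91   37           1638
The value at row 'S5', column 'mug_times_fan' is 1638.

1638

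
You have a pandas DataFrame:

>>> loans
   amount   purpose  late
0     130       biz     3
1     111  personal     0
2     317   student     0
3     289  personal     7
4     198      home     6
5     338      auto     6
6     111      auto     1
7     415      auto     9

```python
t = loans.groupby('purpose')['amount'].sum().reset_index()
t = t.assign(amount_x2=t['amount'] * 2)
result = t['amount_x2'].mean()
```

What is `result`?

group by purpose, sum of amount:
purpose
auto        864
biz         130
home        198
personal    400
student     317
Name: amount, dtype: int64
reset_index():
    purpose  amount
0      auto     864
1       biz     130
2      home     198
3  personal     400
4   student     317
add column amount_x2 = t['amount'] * 2:
    purpose  amount  amount_x2
0      auto     864       1728
1       biz     130        260
2      home     198        396
3  personal     400        800
4   student     317        634

763.6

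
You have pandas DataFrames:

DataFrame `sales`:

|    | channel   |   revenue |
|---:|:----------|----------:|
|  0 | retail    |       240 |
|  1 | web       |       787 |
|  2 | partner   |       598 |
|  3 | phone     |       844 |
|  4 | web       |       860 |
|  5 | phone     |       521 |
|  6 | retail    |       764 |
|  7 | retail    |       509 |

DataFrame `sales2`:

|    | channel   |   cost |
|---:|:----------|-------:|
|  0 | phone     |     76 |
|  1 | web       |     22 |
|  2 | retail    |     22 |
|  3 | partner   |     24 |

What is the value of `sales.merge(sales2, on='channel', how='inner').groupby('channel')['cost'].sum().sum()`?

merge on 'channel' (how='inner') → 8 rows:
   channel  revenue  cost
0   retail      240    22
1      web      787    22
2  partner      598    24
3    phone      844    76
4      web      860    22
5    phone      521    76
6   retail      764    22
7   retail      509    22
group by channel, sum of cost:
channel
partner     24
phone      152
retail      66
web         44
Name: cost, dtype: int64
Reading off the sum of the resulting series, we get 286.

286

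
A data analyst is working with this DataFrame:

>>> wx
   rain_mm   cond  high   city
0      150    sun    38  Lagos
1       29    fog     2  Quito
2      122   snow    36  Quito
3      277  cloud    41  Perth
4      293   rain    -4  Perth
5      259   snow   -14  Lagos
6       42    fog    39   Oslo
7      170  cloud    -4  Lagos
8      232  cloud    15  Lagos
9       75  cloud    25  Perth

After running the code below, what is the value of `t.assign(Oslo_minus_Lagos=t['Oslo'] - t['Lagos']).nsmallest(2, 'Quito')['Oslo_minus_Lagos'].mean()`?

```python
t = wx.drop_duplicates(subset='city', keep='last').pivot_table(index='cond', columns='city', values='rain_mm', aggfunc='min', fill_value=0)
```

drop duplicate city (keep=last):
   rain_mm   cond  high   city
2      122   snow    36  Quito
6       42    fog    39   Oslo
8      232  cloud    15  Lagos
9       75  cloud    25  Perth
pivot: rows=cond, cols=city, min(rain_mm):
city   Lagos  Oslo  Perth  Quito
cond                            
cloud    232     0     75      0
fog        0    42      0      0
snow       0     0      0    122
add column Oslo_minus_Lagos = t['Oslo'] - t['Lagos']:
city   Lagos  Oslo  Perth  Quito  Oslo_minus_Lagos
cond                                              
cloud    232     0     75      0              -232
fog        0    42      0      0                42
snow       0     0      0    122                 0
take 2 rows with smallest Quito:
city   Lagos  Oslo  Perth  Quito  Oslo_minus_Lagos
cond                                              
cloud    232     0     75      0              -232
fog        0    42      0      0                42
Finally, mean of column 'Oslo_minus_Lagos' = -95.0.

-95.0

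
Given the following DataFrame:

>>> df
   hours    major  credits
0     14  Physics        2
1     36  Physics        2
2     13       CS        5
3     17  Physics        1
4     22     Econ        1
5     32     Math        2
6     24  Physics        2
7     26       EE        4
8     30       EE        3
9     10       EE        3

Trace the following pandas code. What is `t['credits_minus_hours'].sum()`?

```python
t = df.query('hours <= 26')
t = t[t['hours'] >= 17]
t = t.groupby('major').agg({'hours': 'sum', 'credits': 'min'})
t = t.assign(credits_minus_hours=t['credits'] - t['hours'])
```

-83

filter rows where hours <= 26:
   hours    major  credits
0     14  Physics        2
2     13       CS        5
3     17  Physics        1
4     22     Econ        1
6     24  Physics        2
7     26       EE        4
9     10       EE        3
filter rows where hours >= 17:
   hours    major  credits
3     17  Physics        1
4     22     Econ        1
6     24  Physics        2
7     26       EE        4
group by major: sum(hours), min(credits):
         hours  credits
major                  
EE          26        4
Econ        22        1
Physics     41        1
add column credits_minus_hours = t['credits'] - t['hours']:
         hours  credits  credits_minus_hours
major                                       
EE          26        4                  -22
Econ        22        1                  -21
Physics     41        1                  -40
Reading off the sum of column 'credits_minus_hours', we get -83.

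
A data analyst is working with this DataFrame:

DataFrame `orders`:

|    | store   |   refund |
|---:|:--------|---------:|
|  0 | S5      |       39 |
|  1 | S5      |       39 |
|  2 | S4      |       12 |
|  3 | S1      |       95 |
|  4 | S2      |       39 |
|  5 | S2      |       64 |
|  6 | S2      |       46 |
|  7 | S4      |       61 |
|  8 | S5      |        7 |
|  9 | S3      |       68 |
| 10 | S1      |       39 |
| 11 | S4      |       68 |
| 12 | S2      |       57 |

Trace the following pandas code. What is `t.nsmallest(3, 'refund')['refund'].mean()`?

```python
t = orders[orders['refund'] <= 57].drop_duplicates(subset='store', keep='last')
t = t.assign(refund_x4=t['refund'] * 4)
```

filter rows where refund <= 57:
   store  refund
0     S5      39
1     S5      39
2     S4      12
4     S2      39
6     S2      46
8     S5       7
10    S1      39
12    S2      57
drop duplicate store (keep=last):
   store  refund
2     S4      12
8     S5       7
10    S1      39
12    S2      57
add column refund_x4 = t['refund'] * 4:
   store  refund  refund_x4
2     S4      12         48
8     S5       7         28
10    S1      39        156
12    S2      57        228
take 3 rows with smallest refund:
   store  refund  refund_x4
8     S5       7         28
2     S4      12         48
10    S1      39        156

19.3333333333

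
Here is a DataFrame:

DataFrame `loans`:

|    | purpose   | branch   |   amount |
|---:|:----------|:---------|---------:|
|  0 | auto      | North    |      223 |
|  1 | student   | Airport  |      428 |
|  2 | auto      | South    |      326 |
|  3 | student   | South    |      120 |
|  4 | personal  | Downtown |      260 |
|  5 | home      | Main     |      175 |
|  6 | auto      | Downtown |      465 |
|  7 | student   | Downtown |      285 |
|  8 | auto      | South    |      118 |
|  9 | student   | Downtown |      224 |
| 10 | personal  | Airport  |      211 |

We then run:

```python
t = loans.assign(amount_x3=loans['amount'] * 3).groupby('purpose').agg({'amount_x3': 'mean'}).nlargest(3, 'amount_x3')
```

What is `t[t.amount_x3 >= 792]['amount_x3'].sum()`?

1641.75

add column amount_x3 = loans['amount'] * 3:
     purpose    branch  amount  amount_x3
0       auto     North     223        669
1    student   Airport     428       1284
2       auto     South     326        978
3    student     South     120        360
4   personal  Downtown     260        780
5       home      Main     175        525
6       auto  Downtown     465       1395
7    student  Downtown     285        855
8       auto     South     118        354
9    student  Downtown     224        672
10  personal   Airport     211        633
group by purpose, mean of amount_x3:
          amount_x3
purpose            
auto         849.00
home         525.00
personal     706.50
student      792.75
take 3 rows with largest amount_x3:
          amount_x3
purpose            
auto         849.00
student      792.75
personal     706.50
filter rows where amount_x3 >= 792:
         amount_x3
purpose           
auto        849.00
student     792.75
So sum() = 1641.75.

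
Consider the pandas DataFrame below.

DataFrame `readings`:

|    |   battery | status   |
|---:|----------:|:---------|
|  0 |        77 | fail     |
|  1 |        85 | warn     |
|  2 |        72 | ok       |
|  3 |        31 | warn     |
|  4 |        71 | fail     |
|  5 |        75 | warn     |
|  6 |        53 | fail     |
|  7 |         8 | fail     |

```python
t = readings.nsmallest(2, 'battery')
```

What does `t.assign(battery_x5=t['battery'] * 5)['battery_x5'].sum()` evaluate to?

195

take 2 rows with smallest battery:
   battery status
7        8   fail
3       31   warn
add column battery_x5 = t['battery'] * 5:
   battery status  battery_x5
7        8   fail          40
3       31   warn         155
sum of column 'battery_x5' → 195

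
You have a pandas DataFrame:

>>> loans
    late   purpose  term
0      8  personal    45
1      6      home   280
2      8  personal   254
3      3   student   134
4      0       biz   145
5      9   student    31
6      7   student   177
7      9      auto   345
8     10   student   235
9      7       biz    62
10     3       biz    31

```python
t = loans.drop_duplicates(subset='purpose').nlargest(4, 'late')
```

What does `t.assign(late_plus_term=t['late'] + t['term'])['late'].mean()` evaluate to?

drop duplicate purpose (keep=first):
   late   purpose  term
0     8  personal    45
1     6      home   280
3     3   student   134
4     0       biz   145
7     9      auto   345
take 4 rows with largest late:
   late   purpose  term
7     9      auto   345
0     8  personal    45
1     6      home   280
3     3   student   134
add column late_plus_term = t['late'] + t['term']:
   late   purpose  term  late_plus_term
7     9      auto   345             354
0     8  personal    45              53
1     6      home   280             286
3     3   student   134             137

6.5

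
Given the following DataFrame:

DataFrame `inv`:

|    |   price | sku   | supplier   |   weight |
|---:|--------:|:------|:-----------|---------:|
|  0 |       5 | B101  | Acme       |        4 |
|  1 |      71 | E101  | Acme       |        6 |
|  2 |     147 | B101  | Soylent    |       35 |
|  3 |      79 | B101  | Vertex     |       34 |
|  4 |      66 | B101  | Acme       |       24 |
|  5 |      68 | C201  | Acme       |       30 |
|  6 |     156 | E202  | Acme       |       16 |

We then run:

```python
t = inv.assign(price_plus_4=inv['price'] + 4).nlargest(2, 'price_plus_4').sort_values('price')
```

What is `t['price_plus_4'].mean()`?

add column price_plus_4 = inv['price'] + 4:
   price   sku supplier  weight  price_plus_4
0      5  B101     Acme       4             9
1     71  E101     Acme       6            75
2    147  B101  Soylent      35           151
3     79  B101   Vertex      34            83
4     66  B101     Acme      24            70
5     68  C201     Acme      30            72
6    156  E202     Acme      16           160
take 2 rows with largest price_plus_4:
   price   sku supplier  weight  price_plus_4
6    156  E202     Acme      16           160
2    147  B101  Soylent      35           151
sort by price:
   price   sku supplier  weight  price_plus_4
2    147  B101  Soylent      35           151
6    156  E202     Acme      16           160
So mean() = 155.5.

155.5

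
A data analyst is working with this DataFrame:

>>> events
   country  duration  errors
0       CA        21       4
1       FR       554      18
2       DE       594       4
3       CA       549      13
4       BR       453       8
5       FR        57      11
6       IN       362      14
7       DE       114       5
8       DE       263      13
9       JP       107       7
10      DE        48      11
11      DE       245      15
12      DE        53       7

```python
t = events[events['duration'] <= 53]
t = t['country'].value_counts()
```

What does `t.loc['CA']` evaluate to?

filter rows where duration <= 53:
   country  duration  errors
0       CA        21       4
10      DE        48      11
12      DE        53       7
value_counts of country:
country
DE    2
CA    1
Name: count, dtype: int64
value at index 'CA' → 1

1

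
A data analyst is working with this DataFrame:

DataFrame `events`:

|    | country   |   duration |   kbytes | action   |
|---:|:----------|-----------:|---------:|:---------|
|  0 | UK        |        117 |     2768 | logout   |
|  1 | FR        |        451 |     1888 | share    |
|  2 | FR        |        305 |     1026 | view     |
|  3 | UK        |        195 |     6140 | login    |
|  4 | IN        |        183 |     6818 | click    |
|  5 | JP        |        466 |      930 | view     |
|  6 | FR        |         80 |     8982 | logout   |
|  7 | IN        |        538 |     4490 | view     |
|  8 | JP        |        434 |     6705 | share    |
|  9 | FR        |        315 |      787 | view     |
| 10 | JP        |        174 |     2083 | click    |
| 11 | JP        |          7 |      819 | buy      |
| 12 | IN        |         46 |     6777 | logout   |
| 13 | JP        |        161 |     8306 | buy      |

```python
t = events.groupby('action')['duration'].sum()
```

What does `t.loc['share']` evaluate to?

group by action, sum of duration:
action
buy        168
click      357
login      195
logout     243
share      885
view      1624
Name: duration, dtype: int64
The value at index 'share' is 885.

885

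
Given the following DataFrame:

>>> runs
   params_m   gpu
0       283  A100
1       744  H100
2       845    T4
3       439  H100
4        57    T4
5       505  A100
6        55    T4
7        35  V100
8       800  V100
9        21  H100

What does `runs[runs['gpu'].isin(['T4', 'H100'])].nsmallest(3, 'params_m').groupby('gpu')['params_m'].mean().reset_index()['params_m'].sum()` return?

77.0

filter rows where gpu in ['T4', 'H100']:
   params_m   gpu
1       744  H100
2       845    T4
3       439  H100
4        57    T4
6        55    T4
9        21  H100
take 3 rows with smallest params_m:
   params_m   gpu
9        21  H100
6        55    T4
4        57    T4
group by gpu, mean of params_m:
gpu
H100    21.0
T4      56.0
Name: params_m, dtype: float64
reset_index():
    gpu  params_m
0  H100      21.0
1    T4      56.0
Taking the sum of column 'params_m' gives 77.0.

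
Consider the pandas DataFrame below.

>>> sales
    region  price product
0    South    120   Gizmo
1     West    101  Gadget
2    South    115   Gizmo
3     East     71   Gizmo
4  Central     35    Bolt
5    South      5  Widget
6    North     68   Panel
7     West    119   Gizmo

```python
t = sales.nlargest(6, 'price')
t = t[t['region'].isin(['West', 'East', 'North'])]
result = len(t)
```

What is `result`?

take 6 rows with largest price:
  region  price product
0  South    120   Gizmo
7   West    119   Gizmo
2  South    115   Gizmo
1   West    101  Gadget
3   East     71   Gizmo
6  North     68   Panel
filter rows where region in ['West', 'East', 'North']:
  region  price product
7   West    119   Gizmo
1   West    101  Gadget
3   East     71   Gizmo
6  North     68   Panel
Reading off the number of rows, we get 4.

4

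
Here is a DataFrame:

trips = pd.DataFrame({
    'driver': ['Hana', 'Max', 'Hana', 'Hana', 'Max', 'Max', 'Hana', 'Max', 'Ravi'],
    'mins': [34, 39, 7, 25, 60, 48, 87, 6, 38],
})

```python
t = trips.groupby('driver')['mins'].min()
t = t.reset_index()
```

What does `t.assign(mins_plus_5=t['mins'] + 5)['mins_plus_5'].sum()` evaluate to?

group by driver, min of mins:
driver
Hana     7
Max      6
Ravi    38
Name: mins, dtype: int64
reset_index():
  driver  mins
0   Hana     7
1    Max     6
2   Ravi    38
add column mins_plus_5 = t['mins'] + 5:
  driver  mins  mins_plus_5
0   Hana     7           12
1    Max     6           11
2   Ravi    38           43
Then the sum of column 'mins_plus_5': 66

66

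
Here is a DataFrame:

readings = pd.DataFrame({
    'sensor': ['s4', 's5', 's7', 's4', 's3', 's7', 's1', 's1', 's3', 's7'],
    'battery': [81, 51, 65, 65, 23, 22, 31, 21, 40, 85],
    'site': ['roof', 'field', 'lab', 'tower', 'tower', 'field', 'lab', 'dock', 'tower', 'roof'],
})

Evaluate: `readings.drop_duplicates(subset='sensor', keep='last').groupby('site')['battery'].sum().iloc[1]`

51

drop duplicate sensor (keep=last):
  sensor  battery   site
1     s5       51  field
3     s4       65  tower
7     s1       21   dock
8     s3       40  tower
9     s7       85   roof
group by site, sum of battery:
site
dock      21
field     51
roof      85
tower    105
Name: battery, dtype: int64
Hence 51.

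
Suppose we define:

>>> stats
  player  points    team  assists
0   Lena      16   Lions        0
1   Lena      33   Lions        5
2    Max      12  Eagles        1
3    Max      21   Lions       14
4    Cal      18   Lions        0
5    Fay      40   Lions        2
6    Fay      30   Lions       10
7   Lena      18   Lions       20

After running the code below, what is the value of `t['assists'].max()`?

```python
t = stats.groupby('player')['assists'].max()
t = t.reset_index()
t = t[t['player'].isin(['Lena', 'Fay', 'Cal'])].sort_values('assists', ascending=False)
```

group by player, max of assists:
player
Cal      0
Fay     10
Lena    20
Max     14
Name: assists, dtype: int64
reset_index():
  player  assists
0    Cal        0
1    Fay       10
2   Lena       20
3    Max       14
filter rows where player in ['Lena', 'Fay', 'Cal']:
  player  assists
0    Cal        0
1    Fay       10
2   Lena       20
sort by assists descending:
  player  assists
2   Lena       20
1    Fay       10
0    Cal        0
Reading off the max of column 'assists', we get 20.

20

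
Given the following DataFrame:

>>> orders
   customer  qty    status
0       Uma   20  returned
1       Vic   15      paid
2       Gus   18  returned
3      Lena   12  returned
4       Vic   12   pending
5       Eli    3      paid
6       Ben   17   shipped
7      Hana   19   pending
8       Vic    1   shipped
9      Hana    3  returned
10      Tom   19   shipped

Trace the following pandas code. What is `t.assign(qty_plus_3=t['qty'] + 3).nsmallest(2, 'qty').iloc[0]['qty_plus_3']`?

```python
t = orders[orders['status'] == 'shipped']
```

filter rows where status == 'shipped':
   customer  qty   status
6       Ben   17  shipped
8       Vic    1  shipped
10      Tom   19  shipped
add column qty_plus_3 = t['qty'] + 3:
   customer  qty   status  qty_plus_3
6       Ben   17  shipped          20
8       Vic    1  shipped           4
10      Tom   19  shipped          22
take 2 rows with smallest qty:
  customer  qty   status  qty_plus_3
8      Vic    1  shipped           4
6      Ben   17  shipped          20

4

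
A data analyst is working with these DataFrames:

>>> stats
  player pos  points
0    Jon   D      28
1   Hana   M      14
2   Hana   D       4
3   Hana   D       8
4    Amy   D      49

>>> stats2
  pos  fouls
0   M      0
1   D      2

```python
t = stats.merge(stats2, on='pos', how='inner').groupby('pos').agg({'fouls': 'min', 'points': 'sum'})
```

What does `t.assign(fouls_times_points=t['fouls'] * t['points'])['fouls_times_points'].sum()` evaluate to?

merge on 'pos' (how='inner') → 5 rows:
  player pos  points  fouls
0    Jon   D      28      2
1   Hana   M      14      0
2   Hana   D       4      2
3   Hana   D       8      2
4    Amy   D      49      2
group by pos: min(fouls), sum(points):
     fouls  points
pos               
D        2      89
M        0      14
add column fouls_times_points = t['fouls'] * t['points']:
     fouls  points  fouls_times_points
pos                                   
D        2      89                 178
M        0      14                   0

178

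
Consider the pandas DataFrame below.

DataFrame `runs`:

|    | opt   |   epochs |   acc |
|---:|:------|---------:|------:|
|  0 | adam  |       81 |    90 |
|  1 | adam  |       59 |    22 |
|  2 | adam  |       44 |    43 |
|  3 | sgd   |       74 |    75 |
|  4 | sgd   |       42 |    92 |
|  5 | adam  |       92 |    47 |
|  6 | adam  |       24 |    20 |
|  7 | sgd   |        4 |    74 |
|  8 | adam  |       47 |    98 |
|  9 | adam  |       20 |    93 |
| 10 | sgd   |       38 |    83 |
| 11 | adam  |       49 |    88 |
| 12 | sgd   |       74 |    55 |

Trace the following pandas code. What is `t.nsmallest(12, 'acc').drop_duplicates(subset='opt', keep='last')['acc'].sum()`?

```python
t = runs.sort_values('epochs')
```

sort by epochs:
     opt  epochs  acc
7    sgd       4   74
9   adam      20   93
6   adam      24   20
10   sgd      38   83
4    sgd      42   92
2   adam      44   43
8   adam      47   98
11  adam      49   88
1   adam      59   22
3    sgd      74   75
12   sgd      74   55
0   adam      81   90
5   adam      92   47
take 12 rows with smallest acc:
     opt  epochs  acc
6   adam      24   20
1   adam      59   22
2   adam      44   43
5   adam      92   47
12   sgd      74   55
7    sgd       4   74
3    sgd      74   75
10   sgd      38   83
11  adam      49   88
0   adam      81   90
4    sgd      42   92
9   adam      20   93
drop duplicate opt (keep=last):
    opt  epochs  acc
4   sgd      42   92
9  adam      20   93
Taking the sum of column 'acc' gives 185.

185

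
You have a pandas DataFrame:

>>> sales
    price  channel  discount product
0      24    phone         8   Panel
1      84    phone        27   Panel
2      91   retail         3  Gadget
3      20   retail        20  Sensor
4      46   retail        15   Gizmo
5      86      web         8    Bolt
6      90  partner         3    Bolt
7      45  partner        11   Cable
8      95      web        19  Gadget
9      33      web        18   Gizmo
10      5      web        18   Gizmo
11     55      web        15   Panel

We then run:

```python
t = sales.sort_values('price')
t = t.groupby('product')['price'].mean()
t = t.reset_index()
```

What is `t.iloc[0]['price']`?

88.0

sort by price:
    price  channel  discount product
10      5      web        18   Gizmo
3      20   retail        20  Sensor
0      24    phone         8   Panel
9      33      web        18   Gizmo
7      45  partner        11   Cable
4      46   retail        15   Gizmo
11     55      web        15   Panel
1      84    phone        27   Panel
5      86      web         8    Bolt
6      90  partner         3    Bolt
2      91   retail         3  Gadget
8      95      web        19  Gadget
group by product, mean of price:
product
Bolt      88.000000
Cable     45.000000
Gadget    93.000000
Gizmo     28.000000
Panel     54.333333
Sensor    20.000000
Name: price, dtype: float64
reset_index():
  product      price
0    Bolt  88.000000
1   Cable  45.000000
2  Gadget  93.000000
3   Gizmo  28.000000
4   Panel  54.333333
5  Sensor  20.000000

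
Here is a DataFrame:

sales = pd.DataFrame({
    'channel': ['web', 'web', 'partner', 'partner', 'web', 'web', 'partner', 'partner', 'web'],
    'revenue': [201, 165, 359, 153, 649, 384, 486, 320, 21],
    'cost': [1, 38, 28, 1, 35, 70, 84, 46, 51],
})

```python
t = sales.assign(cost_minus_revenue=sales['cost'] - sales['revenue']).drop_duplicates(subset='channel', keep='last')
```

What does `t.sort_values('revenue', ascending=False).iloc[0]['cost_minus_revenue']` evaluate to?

add column cost_minus_revenue = sales['cost'] - sales['revenue']:
   channel  revenue  cost  cost_minus_revenue
0      web      201     1                -200
1      web      165    38                -127
2  partner      359    28                -331
3  partner      153     1                -152
4      web      649    35                -614
5      web      384    70                -314
6  partner      486    84                -402
7  partner      320    46                -274
8      web       21    51                  30
drop duplicate channel (keep=last):
   channel  revenue  cost  cost_minus_revenue
7  partner      320    46                -274
8      web       21    51                  30
sort by revenue descending:
   channel  revenue  cost  cost_minus_revenue
7  partner      320    46                -274
8      web       21    51                  30

-274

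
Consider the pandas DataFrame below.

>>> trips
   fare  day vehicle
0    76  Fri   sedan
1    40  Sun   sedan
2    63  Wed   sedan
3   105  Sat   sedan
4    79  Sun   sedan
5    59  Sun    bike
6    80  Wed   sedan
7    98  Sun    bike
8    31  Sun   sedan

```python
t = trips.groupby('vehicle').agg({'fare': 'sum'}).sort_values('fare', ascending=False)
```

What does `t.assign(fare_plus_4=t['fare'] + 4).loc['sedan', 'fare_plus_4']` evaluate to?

478

group by vehicle, sum of fare:
         fare
vehicle      
bike      157
sedan     474
sort by fare descending:
         fare
vehicle      
sedan     474
bike      157
add column fare_plus_4 = t['fare'] + 4:
         fare  fare_plus_4
vehicle                   
sedan     474          478
bike      157          161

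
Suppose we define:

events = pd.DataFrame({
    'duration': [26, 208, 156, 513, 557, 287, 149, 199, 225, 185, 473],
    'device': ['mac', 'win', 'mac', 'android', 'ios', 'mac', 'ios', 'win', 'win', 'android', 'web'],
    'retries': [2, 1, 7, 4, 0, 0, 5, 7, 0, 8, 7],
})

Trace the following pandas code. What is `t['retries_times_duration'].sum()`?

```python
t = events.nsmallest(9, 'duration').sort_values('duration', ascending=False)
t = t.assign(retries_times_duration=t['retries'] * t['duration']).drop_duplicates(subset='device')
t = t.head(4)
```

4791

take 9 rows with smallest duration:
    duration   device  retries
0         26      mac        2
6        149      ios        5
2        156      mac        7
9        185  android        8
7        199      win        7
1        208      win        1
8        225      win        0
5        287      mac        0
10       473      web        7
sort by duration descending:
    duration   device  retries
10       473      web        7
5        287      mac        0
8        225      win        0
1        208      win        1
7        199      win        7
9        185  android        8
2        156      mac        7
6        149      ios        5
0         26      mac        2
add column retries_times_duration = t['retries'] * t['duration']:
    duration   device  retries  retries_times_duration
10       473      web        7                    3311
5        287      mac        0                       0
8        225      win        0                       0
1        208      win        1                     208
7        199      win        7                    1393
9        185  android        8                    1480
2        156      mac        7                    1092
6        149      ios        5                     745
0         26      mac        2                      52
drop duplicate device (keep=first):
    duration   device  retries  retries_times_duration
10       473      web        7                    3311
5        287      mac        0                       0
8        225      win        0                       0
9        185  android        8                    1480
6        149      ios        5                     745
take first 4 rows:
    duration   device  retries  retries_times_duration
10       473      web        7                    3311
5        287      mac        0                       0
8        225      win        0                       0
9        185  android        8                    1480
Hence 4791.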